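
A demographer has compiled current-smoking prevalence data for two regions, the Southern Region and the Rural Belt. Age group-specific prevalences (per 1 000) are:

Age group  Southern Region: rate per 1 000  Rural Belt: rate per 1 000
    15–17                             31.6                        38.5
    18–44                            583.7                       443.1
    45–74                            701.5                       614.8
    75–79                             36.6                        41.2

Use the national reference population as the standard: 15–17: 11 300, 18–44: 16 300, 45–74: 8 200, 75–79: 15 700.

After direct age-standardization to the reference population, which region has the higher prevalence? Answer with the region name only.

Standard total = 51 500; weights = 0.2194, 0.3165, 0.1592, 0.3049.
The Southern Region: 0.2194×31.6 + 0.3165×583.7 + 0.1592×701.5 + 0.3049×36.6 = 314.5303 per 1 000.
The Rural Belt: 0.2194×38.5 + 0.3165×443.1 + 0.1592×614.8 + 0.3049×41.2 = 259.1414 per 1 000.

Southern Region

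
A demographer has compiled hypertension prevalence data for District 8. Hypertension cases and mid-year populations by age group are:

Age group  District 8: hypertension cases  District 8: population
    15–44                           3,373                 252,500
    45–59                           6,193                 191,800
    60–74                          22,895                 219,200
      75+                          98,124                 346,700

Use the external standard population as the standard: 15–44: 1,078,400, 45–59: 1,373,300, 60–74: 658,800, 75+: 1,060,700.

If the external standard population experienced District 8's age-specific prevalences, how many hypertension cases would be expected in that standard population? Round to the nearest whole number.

Age-specific rates per 1,000 for District 8: 13.358, 32.289, 104.448, 283.023.
Expected hypertension cases = Σ (standard pop × age-specific rate ÷ 1,000)
= 1,078,400×13.358/1,000 + 1,373,300×32.289/1,000 + 658,800×104.448/1,000 + 1,060,700×283.023/1,000
= 14405.72 + 44342.27 + 68810.34 + 300202.27 = 427760.59.

427761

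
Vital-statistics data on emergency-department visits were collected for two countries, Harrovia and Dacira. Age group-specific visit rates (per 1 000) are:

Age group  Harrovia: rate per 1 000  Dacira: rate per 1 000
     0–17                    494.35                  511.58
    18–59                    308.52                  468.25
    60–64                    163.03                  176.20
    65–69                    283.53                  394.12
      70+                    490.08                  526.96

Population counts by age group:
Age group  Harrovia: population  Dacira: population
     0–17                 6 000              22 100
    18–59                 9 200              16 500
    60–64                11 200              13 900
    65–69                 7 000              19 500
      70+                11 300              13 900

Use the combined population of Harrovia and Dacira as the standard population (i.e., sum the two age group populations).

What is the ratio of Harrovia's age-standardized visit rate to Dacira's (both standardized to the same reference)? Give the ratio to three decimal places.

0.839

Combined standard total = 130 600; weights = 0.2152, 0.1968, 0.1922, 0.2029, 0.1930.
Harrovia: 0.2152×494.35 + 0.1968×308.52 + 0.1922×163.03 + 0.2029×283.53 + 0.1930×490.08 = 350.5039 per 1 000.
Dacira: 0.2152×511.58 + 0.1968×468.25 + 0.1922×176.20 + 0.2029×394.12 + 0.1930×526.96 = 417.7306 per 1 000.
Ratio = 350.5039 ÷ 417.7306 = 0.83907.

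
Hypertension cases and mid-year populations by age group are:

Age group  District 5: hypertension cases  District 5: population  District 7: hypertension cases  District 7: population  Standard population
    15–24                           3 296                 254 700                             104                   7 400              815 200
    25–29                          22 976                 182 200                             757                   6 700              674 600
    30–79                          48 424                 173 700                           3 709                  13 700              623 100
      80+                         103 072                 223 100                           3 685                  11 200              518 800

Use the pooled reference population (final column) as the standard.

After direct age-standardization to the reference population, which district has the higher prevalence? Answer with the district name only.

Age-specific rates per 1 000 for District 5: 12.941, 126.103, 278.780, 461.999.
For District 7: 14.054, 112.985, 270.730, 329.018.
Standard total = 2 631 700; weights = 0.3098, 0.2563, 0.2368, 0.1971.
District 5: 0.3098×12.941 + 0.2563×126.103 + 0.2368×278.780 + 0.1971×461.999 = 193.4153 per 1 000.
District 7: 0.3098×14.054 + 0.2563×112.985 + 0.2368×270.730 + 0.1971×329.018 = 162.2764 per 1 000.

District 5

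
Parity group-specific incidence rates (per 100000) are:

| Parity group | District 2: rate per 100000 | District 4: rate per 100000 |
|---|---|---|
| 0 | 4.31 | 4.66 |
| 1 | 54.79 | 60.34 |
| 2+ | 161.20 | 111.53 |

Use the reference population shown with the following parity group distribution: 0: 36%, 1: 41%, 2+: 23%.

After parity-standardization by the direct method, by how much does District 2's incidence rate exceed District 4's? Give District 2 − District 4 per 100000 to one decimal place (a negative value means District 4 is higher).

9.0

Standard weights: 0.36, 0.41, 0.23.
District 2: 0.3600×4.31 + 0.4100×54.79 + 0.2300×161.20 = 61.0915 per 100000.
District 4: 0.3600×4.66 + 0.4100×60.34 + 0.2300×111.53 = 52.0689 per 100000.
Difference = 61.0915 − 52.0689 = 9.0226.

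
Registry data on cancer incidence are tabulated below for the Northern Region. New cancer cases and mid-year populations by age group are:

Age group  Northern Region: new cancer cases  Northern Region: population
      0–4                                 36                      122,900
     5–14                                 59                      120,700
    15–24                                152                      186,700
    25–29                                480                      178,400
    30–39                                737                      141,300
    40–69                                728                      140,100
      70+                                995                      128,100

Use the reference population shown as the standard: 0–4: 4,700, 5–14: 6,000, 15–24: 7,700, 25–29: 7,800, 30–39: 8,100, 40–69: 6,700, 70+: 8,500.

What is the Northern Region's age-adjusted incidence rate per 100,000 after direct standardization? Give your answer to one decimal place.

352.8

Age-specific rates per 100,000 for the Northern Region: 29.29, 48.88, 81.41, 269.06, 521.59, 519.63, 776.74.
Standard total = 49,500; weights = 0.0949, 0.1212, 0.1556, 0.1576, 0.1636, 0.1354, 0.1717.
Standardized rate: 0.0949×29.29 + 0.1212×48.88 + 0.1556×81.41 + 0.1576×269.06 + 0.1636×521.59 + 0.1354×519.63 + 0.1717×776.74 = 352.8308 per 100,000.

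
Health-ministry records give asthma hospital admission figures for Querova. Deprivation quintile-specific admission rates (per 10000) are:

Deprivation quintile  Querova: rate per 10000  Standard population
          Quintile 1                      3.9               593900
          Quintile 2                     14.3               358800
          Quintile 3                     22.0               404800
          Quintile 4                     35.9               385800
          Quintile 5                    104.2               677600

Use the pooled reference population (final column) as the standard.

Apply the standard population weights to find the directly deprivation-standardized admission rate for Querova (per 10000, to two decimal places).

Standard total = 2420900; weights = 0.2453, 0.1482, 0.1672, 0.1594, 0.2799.
Standardized rate: 0.2453×3.9 + 0.1482×14.3 + 0.1672×22.0 + 0.1594×35.9 + 0.2799×104.2 = 41.6410 per 10000.

41.64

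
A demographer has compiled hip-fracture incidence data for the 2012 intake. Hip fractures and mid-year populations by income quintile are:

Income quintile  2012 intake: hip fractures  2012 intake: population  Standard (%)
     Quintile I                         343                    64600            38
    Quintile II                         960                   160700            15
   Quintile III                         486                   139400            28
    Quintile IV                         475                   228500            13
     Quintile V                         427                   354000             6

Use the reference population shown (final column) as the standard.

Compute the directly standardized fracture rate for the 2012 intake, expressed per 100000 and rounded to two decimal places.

Income-specific rates per 100000 for the 2012 intake: 530.96, 597.39, 348.64, 207.88, 120.62.
Standard weights: 0.38, 0.15, 0.28, 0.13, 0.06.
Standardized rate: 0.3800×530.96 + 0.1500×597.39 + 0.2800×348.64 + 0.1300×207.88 + 0.0600×120.62 = 423.2524 per 100000.

423.25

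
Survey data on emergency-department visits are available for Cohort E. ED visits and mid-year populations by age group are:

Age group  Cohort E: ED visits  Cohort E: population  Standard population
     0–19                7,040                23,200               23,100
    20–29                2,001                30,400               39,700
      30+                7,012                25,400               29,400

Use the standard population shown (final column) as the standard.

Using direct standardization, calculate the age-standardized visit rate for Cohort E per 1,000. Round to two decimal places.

Age-specific rates per 1,000 for Cohort E: 303.448, 65.822, 276.063.
Standard total = 92,200; weights = 0.2505, 0.4306, 0.3189.
Standardized rate: 0.2505×303.448 + 0.4306×65.822 + 0.3189×276.063 = 192.3976 per 1,000.

192.40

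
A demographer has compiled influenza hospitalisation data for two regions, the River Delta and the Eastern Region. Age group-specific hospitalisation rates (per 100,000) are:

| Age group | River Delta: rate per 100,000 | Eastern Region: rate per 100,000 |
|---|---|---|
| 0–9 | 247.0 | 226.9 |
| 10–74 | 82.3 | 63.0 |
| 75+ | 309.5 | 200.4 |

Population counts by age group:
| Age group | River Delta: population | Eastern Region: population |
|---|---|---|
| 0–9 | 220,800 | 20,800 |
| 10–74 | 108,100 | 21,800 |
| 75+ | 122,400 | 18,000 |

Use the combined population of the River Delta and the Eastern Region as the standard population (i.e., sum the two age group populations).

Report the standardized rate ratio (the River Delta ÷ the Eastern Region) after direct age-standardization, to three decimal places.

Combined standard total = 511,900; weights = 0.4720, 0.2538, 0.2743.
The River Delta: 0.4720×247.0 + 0.2538×82.3 + 0.2743×309.5 = 222.3477 per 100,000.
The Eastern Region: 0.4720×226.9 + 0.2538×63.0 + 0.2743×200.4 = 178.0404 per 100,000.
Ratio = 222.3477 ÷ 178.0404 = 1.24886.

1.249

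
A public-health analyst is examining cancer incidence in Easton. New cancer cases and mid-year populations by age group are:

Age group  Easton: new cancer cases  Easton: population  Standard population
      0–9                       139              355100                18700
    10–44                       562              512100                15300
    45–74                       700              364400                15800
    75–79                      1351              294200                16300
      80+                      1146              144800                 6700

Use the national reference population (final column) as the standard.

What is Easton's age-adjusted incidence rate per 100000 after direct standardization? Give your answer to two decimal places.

Age-specific rates per 100000 for Easton: 39.14, 109.74, 192.10, 459.21, 791.44.
Standard total = 72800; weights = 0.2569, 0.2102, 0.2170, 0.2239, 0.0920.
Standardized rate: 0.2569×39.14 + 0.2102×109.74 + 0.2170×192.10 + 0.2239×459.21 + 0.0920×791.44 = 250.4667 per 100000.

250.47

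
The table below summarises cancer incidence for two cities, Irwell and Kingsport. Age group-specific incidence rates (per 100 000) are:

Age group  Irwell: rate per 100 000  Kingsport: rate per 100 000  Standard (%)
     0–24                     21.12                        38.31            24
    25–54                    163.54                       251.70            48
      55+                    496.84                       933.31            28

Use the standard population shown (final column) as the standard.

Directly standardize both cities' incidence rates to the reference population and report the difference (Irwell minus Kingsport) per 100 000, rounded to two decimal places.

Standard weights: 0.24, 0.48, 0.28.
Irwell: 0.2400×21.12 + 0.4800×163.54 + 0.2800×496.84 = 222.6832 per 100 000.
Kingsport: 0.2400×38.31 + 0.4800×251.70 + 0.2800×933.31 = 391.3372 per 100 000.
Difference = 222.6832 − 391.3372 = -168.6540.

-168.65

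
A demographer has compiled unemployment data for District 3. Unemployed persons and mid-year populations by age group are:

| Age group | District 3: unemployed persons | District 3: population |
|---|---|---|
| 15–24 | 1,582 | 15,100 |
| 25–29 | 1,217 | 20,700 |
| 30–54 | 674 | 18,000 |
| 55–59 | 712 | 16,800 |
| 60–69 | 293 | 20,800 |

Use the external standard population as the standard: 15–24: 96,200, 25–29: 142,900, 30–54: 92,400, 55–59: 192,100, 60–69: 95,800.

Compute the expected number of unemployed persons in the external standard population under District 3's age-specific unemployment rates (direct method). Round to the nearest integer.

Age-specific rates per 1,000 for District 3: 104.768, 58.792, 37.444, 42.381, 14.087.
Expected unemployed persons = Σ (standard pop × age-specific rate ÷ 1,000)
= 96,200×104.768/1,000 + 142,900×58.792/1,000 + 92,400×37.444/1,000 + 192,100×42.381/1,000 + 95,800×14.087/1,000
= 10078.70 + 8401.42 + 3459.87 + 8141.38 + 1349.49 = 31430.86.

31431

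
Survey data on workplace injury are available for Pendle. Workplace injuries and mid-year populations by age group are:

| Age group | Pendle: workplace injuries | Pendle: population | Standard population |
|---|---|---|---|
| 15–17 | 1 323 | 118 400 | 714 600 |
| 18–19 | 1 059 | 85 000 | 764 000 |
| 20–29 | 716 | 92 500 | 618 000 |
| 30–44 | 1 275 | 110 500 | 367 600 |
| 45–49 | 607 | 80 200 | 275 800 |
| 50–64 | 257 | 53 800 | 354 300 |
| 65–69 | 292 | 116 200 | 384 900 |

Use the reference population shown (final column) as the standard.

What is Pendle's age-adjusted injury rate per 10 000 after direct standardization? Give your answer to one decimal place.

89.9

Age-specific rates per 10 000 for Pendle: 111.74, 124.59, 77.41, 115.38, 75.69, 47.77, 25.13.
Standard total = 3 479 200; weights = 0.2054, 0.2196, 0.1776, 0.1057, 0.0793, 0.1018, 0.1106.
Standardized rate: 0.2054×111.74 + 0.2196×124.59 + 0.1776×77.41 + 0.1057×115.38 + 0.0793×75.69 + 0.1018×47.77 + 0.1106×25.13 = 89.8936 per 10 000.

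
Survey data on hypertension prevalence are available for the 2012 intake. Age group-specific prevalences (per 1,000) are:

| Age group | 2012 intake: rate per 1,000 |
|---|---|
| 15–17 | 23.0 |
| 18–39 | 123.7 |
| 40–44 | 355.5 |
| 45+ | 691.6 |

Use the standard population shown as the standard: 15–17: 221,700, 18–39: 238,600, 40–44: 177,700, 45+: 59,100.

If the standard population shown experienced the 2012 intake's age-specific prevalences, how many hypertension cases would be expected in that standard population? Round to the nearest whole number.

Expected hypertension cases = Σ (standard pop × age-specific rate ÷ 1,000)
= 221,700×23.0/1,000 + 238,600×123.7/1,000 + 177,700×355.5/1,000 + 59,100×691.6/1,000
= 5099.10 + 29514.82 + 63172.35 + 40873.56 = 138659.83.

138660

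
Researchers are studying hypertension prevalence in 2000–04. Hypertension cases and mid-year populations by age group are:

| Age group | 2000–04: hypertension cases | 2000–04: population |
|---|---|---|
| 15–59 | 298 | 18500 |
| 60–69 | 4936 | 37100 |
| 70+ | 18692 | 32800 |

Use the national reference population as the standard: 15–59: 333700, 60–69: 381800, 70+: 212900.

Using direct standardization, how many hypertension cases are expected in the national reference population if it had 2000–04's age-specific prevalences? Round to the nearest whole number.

Age-specific rates per 1000 for 2000–04: 16.108, 133.046, 569.878.
Expected hypertension cases = Σ (standard pop × age-specific rate ÷ 1000)
= 333700×16.108/1000 + 381800×133.046/1000 + 212900×569.878/1000
= 5375.28 + 50796.89 + 121327.04 = 177499.21.

177499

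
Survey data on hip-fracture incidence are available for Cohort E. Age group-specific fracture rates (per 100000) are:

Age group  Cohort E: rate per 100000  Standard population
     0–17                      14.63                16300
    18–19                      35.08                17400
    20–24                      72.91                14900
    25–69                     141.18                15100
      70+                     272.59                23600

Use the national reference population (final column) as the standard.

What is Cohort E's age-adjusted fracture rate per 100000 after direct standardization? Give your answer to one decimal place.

120.3

Standard total = 87300; weights = 0.1867, 0.1993, 0.1707, 0.1730, 0.2703.
Standardized rate: 0.1867×14.63 + 0.1993×35.08 + 0.1707×72.91 + 0.1730×141.18 + 0.2703×272.59 = 120.2768 per 100000.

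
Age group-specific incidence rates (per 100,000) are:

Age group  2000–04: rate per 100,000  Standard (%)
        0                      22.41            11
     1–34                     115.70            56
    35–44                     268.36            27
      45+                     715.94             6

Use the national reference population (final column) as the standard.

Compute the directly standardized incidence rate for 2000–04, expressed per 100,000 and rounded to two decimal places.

Standard weights: 0.11, 0.56, 0.27, 0.06.
Standardized rate: 0.1100×22.41 + 0.5600×115.70 + 0.2700×268.36 + 0.0600×715.94 = 182.6707 per 100,000.

182.67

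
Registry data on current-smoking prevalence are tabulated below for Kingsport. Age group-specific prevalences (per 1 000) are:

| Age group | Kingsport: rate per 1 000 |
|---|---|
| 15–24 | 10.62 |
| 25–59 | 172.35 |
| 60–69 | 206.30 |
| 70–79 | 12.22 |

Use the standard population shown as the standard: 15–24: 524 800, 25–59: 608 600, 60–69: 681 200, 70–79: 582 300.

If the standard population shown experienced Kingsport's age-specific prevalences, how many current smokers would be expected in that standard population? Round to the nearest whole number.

Expected current smokers = Σ (standard pop × age-specific rate ÷ 1 000)
= 524 800×10.62/1 000 + 608 600×172.35/1 000 + 681 200×206.30/1 000 + 582 300×12.22/1 000
= 5573.38 + 104892.21 + 140531.56 + 7115.71 = 258112.85.

258113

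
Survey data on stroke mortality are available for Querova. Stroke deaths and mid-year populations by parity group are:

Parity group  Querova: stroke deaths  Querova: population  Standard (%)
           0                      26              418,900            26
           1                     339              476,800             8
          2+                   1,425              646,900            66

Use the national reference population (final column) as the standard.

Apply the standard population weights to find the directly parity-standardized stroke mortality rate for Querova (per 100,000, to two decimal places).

Parity-specific rates per 100,000 for Querova: 6.21, 71.10, 220.28.
Standard weights: 0.26, 0.08, 0.66.
Standardized rate: 0.2600×6.21 + 0.0800×71.10 + 0.6600×220.28 = 152.6874 per 100,000.

152.69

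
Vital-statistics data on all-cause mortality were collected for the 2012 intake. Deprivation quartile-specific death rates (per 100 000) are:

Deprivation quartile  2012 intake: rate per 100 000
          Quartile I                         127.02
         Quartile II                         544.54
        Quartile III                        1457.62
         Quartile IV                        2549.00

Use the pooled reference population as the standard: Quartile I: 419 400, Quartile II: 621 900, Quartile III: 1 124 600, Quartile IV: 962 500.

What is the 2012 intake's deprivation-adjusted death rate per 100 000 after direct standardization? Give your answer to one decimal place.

1433.5

Standard total = 3 128 400; weights = 0.1341, 0.1988, 0.3595, 0.3077.
Standardized rate: 0.1341×127.02 + 0.1988×544.54 + 0.3595×1457.62 + 0.3077×2549.00 = 1433.5039 per 100 000.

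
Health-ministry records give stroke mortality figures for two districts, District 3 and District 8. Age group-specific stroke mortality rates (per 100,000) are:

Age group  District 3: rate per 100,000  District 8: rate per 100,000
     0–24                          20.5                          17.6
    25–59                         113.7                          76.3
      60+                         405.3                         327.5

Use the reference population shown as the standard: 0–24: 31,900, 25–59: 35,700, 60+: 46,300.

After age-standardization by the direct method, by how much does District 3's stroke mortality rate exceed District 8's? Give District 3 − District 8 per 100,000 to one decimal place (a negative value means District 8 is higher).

Standard total = 113,900; weights = 0.2801, 0.3134, 0.4065.
District 3: 0.2801×20.5 + 0.3134×113.7 + 0.4065×405.3 = 206.1320 per 100,000.
District 8: 0.2801×17.6 + 0.3134×76.3 + 0.4065×327.5 = 161.9719 per 100,000.
Difference = 206.1320 − 161.9719 = 44.1601.

44.2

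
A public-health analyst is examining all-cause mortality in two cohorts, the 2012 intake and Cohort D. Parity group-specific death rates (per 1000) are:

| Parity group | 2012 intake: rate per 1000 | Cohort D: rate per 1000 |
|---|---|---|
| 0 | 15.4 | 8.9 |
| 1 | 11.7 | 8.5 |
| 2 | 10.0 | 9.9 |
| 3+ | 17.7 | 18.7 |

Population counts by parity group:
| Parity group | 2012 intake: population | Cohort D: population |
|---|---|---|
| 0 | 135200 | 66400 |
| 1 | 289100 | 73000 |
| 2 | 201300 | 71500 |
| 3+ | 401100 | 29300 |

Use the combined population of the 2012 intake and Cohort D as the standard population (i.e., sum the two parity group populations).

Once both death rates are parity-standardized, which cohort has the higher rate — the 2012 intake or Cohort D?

Combined standard total = 1266900; weights = 0.1591, 0.2858, 0.2153, 0.3397.
The 2012 intake: 0.1591×15.4 + 0.2858×11.7 + 0.2153×10.0 + 0.3397×17.7 = 13.9611 per 1000.
Cohort D: 0.1591×8.9 + 0.2858×8.5 + 0.2153×9.9 + 0.3397×18.7 = 12.3303 per 1000.

2012 intake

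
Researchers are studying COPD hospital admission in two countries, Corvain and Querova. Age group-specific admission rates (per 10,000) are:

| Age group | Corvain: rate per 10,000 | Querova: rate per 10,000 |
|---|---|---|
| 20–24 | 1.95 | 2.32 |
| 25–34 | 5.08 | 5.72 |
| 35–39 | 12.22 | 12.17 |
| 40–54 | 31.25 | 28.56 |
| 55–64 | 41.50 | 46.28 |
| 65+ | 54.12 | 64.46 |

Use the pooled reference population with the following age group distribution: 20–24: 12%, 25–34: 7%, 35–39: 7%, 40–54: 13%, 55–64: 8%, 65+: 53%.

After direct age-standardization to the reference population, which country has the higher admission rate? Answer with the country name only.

Standard weights: 0.12, 0.07, 0.07, 0.13, 0.08, 0.53.
Corvain: 0.1200×1.95 + 0.0700×5.08 + 0.0700×12.22 + 0.1300×31.25 + 0.0800×41.50 + 0.5300×54.12 = 37.5111 per 10,000.
Querova: 0.1200×2.32 + 0.0700×5.72 + 0.0700×12.17 + 0.1300×28.56 + 0.0800×46.28 + 0.5300×64.46 = 43.1097 per 10,000.

Querova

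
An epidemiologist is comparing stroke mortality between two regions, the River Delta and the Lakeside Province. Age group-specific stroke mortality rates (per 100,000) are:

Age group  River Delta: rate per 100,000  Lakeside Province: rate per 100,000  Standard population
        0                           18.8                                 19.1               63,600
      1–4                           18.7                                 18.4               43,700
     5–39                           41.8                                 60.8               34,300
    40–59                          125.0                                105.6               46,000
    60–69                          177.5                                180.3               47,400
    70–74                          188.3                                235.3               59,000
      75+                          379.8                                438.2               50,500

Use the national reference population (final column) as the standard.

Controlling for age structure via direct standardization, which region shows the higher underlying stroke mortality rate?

Lakeside Province

Standard total = 344,500; weights = 0.1846, 0.1269, 0.0996, 0.1335, 0.1376, 0.1713, 0.1466.
The River Delta: 0.1846×18.8 + 0.1269×18.7 + 0.0996×41.8 + 0.1335×125.0 + 0.1376×177.5 + 0.1713×188.3 + 0.1466×379.8 = 139.0412 per 100,000.
The Lakeside Province: 0.1846×19.1 + 0.1269×18.4 + 0.0996×60.8 + 0.1335×105.6 + 0.1376×180.3 + 0.1713×235.3 + 0.1466×438.2 = 155.3553 per 100,000.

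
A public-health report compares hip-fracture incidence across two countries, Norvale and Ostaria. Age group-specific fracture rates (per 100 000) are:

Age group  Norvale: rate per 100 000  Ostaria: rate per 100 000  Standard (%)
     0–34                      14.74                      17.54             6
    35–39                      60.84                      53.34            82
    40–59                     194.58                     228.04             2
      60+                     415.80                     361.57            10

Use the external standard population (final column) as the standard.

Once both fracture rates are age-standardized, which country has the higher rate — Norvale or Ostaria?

Standard weights: 0.06, 0.82, 0.02, 0.10.
Norvale: 0.0600×14.74 + 0.8200×60.84 + 0.0200×194.58 + 0.1000×415.80 = 96.2448 per 100 000.
Ostaria: 0.0600×17.54 + 0.8200×53.34 + 0.0200×228.04 + 0.1000×361.57 = 85.5090 per 100 000.

Norvale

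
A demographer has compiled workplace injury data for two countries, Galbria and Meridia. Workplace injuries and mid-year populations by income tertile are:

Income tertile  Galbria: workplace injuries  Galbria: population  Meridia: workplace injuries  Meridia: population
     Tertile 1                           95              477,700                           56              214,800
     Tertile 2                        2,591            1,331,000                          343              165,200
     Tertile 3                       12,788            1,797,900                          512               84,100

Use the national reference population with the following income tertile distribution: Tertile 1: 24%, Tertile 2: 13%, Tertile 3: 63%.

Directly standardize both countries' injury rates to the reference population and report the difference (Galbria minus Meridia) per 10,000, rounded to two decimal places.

6.14

Income-specific rates per 10,000 for Galbria: 1.99, 19.47, 71.13.
For Meridia: 2.61, 20.76, 60.88.
Standard weights: 0.24, 0.13, 0.63.
Galbria: 0.2400×1.99 + 0.1300×19.47 + 0.6300×71.13 = 47.8182 per 10,000.
Meridia: 0.2400×2.61 + 0.1300×20.76 + 0.6300×60.88 = 41.6792 per 10,000.
Difference = 47.8182 − 41.6792 = 6.1390.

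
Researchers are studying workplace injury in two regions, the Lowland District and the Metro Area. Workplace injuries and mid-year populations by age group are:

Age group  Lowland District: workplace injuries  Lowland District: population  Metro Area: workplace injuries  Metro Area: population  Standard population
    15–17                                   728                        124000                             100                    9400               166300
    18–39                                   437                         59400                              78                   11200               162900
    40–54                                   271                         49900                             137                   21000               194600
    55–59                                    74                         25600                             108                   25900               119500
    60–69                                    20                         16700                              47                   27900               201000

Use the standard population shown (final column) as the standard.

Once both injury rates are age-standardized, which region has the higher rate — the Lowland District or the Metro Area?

Metro Area

Age-specific rates per 10000 for the Lowland District: 58.71, 73.57, 54.31, 28.91, 11.98.
For the Metro Area: 106.38, 69.64, 65.24, 41.70, 16.85.
Standard total = 844300; weights = 0.1970, 0.1929, 0.2305, 0.1415, 0.2381.
The Lowland District: 0.1970×58.71 + 0.1929×73.57 + 0.2305×54.31 + 0.1415×28.91 + 0.2381×11.98 = 45.2182 per 10000.
The Metro Area: 0.1970×106.38 + 0.1929×69.64 + 0.2305×65.24 + 0.1415×41.70 + 0.2381×16.85 = 59.3399 per 10000.
The crude rates (55.52 vs 49.27) would put the Lowland District higher, but that reflects its age composition; once standardized to a common age structure, the Metro Area has the higher underlying rate.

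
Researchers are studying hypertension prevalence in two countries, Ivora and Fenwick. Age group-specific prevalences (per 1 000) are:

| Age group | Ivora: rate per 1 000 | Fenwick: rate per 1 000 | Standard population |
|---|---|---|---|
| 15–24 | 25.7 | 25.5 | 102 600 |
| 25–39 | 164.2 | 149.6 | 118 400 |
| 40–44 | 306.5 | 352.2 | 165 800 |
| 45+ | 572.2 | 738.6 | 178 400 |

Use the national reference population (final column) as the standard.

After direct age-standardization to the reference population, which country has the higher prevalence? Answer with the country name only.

Fenwick

Standard total = 565 200; weights = 0.1815, 0.2095, 0.2933, 0.3156.
Ivora: 0.1815×25.7 + 0.2095×164.2 + 0.2933×306.5 + 0.3156×572.2 = 309.5829 per 1 000.
Fenwick: 0.1815×25.5 + 0.2095×149.6 + 0.2933×352.2 + 0.3156×738.6 = 372.4167 per 1 000.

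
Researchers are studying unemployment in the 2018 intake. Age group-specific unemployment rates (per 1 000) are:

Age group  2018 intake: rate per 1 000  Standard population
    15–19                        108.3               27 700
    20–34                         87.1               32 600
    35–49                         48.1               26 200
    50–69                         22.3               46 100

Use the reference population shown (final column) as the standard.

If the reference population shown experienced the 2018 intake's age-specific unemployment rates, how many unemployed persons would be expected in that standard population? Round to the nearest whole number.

Expected unemployed persons = Σ (standard pop × age-specific rate ÷ 1 000)
= 27 700×108.3/1 000 + 32 600×87.1/1 000 + 26 200×48.1/1 000 + 46 100×22.3/1 000
= 2999.91 + 2839.46 + 1260.22 + 1028.03 = 8127.62.

8128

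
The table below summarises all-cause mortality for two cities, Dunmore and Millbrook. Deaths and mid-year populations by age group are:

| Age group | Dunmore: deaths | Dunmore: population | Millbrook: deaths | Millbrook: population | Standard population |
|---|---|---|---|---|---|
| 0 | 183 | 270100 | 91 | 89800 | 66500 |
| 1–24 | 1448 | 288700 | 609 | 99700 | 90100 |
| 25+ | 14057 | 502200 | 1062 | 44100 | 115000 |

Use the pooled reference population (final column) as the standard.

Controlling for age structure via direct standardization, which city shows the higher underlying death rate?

Dunmore

Age-specific rates per 100000 for Dunmore: 67.75, 501.56, 2799.08.
For Millbrook: 101.34, 610.83, 2408.16.
Standard total = 271600; weights = 0.2448, 0.3317, 0.4234.
Dunmore: 0.2448×67.75 + 0.3317×501.56 + 0.4234×2799.08 = 1368.1541 per 100000.
Millbrook: 0.2448×101.34 + 0.3317×610.83 + 0.4234×2408.16 = 1247.1047 per 100000.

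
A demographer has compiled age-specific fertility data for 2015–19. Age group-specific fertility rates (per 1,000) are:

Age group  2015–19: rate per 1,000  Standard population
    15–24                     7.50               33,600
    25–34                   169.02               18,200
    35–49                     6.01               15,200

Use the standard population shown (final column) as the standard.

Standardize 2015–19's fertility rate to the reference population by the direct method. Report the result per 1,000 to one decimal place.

Standard total = 67,000; weights = 0.5015, 0.2716, 0.2269.
Standardized rate: 0.5015×7.50 + 0.2716×169.02 + 0.2269×6.01 = 51.0376 per 1,000.

51.0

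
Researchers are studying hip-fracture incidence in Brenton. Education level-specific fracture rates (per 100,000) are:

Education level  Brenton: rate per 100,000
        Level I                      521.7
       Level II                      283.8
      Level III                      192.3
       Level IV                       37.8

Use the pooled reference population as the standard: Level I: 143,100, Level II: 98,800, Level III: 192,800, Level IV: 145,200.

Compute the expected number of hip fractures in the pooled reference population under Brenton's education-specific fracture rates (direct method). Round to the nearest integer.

Expected hip fractures = Σ (standard pop × education-specific rate ÷ 100,000)
= 143,100×521.7/100,000 + 98,800×283.8/100,000 + 192,800×192.3/100,000 + 145,200×37.8/100,000
= 746.55 + 280.39 + 370.75 + 54.89 = 1452.59.

1453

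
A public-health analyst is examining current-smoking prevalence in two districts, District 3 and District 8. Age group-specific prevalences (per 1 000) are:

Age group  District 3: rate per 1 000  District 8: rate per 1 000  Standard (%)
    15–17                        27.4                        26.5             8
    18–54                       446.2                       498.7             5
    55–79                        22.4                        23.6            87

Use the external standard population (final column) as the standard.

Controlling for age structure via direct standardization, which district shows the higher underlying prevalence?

District 8

Standard weights: 0.08, 0.05, 0.87.
District 3: 0.0800×27.4 + 0.0500×446.2 + 0.8700×22.4 = 43.9900 per 1 000.
District 8: 0.0800×26.5 + 0.0500×498.7 + 0.8700×23.6 = 47.5870 per 1 000.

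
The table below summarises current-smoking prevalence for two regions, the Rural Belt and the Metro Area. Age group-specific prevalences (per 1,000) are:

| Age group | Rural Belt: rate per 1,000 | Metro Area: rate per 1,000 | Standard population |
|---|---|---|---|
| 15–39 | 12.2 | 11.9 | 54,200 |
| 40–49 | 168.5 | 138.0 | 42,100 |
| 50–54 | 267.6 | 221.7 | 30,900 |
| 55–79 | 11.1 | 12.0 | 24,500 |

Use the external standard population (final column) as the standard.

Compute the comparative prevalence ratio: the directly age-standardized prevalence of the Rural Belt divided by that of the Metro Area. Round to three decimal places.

1.198

Standard total = 151,700; weights = 0.3573, 0.2775, 0.2037, 0.1615.
The Rural Belt: 0.3573×12.2 + 0.2775×168.5 + 0.2037×267.6 + 0.1615×11.1 = 107.4218 per 1,000.
The Metro Area: 0.3573×11.9 + 0.2775×138.0 + 0.2037×221.7 + 0.1615×12.0 = 89.6461 per 1,000.
Ratio = 107.4218 ÷ 89.6461 = 1.19829.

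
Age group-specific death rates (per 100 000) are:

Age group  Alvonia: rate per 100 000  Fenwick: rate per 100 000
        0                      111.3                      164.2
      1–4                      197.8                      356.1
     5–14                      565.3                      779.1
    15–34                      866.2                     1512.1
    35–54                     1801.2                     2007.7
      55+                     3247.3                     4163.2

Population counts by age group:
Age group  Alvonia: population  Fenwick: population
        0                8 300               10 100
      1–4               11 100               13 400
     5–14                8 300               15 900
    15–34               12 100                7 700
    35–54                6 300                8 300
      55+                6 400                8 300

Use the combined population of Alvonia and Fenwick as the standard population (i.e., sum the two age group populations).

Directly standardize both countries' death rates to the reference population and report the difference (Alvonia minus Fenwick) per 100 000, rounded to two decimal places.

-338.15

Combined standard total = 116 200; weights = 0.1583, 0.2108, 0.2083, 0.1704, 0.1256, 0.1265.
Alvonia: 0.1583×111.3 + 0.2108×197.8 + 0.2083×565.3 + 0.1704×866.2 + 0.1256×1801.2 + 0.1265×3247.3 = 961.7717 per 100 000.
Fenwick: 0.1583×164.2 + 0.2108×356.1 + 0.2083×779.1 + 0.1704×1512.1 + 0.1256×2007.7 + 0.1265×4163.2 = 1299.9225 per 100 000.
Difference = 961.7717 − 1299.9225 = -338.1508.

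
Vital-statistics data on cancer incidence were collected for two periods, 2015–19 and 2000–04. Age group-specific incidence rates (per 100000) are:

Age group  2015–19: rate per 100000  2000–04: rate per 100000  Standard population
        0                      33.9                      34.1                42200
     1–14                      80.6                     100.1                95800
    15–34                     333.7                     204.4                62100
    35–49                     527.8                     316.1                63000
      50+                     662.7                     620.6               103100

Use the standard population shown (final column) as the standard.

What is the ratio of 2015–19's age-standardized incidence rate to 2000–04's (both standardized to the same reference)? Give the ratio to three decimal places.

Standard total = 366200; weights = 0.1152, 0.2616, 0.1696, 0.1720, 0.2815.
2015–19: 0.1152×33.9 + 0.2616×80.6 + 0.1696×333.7 + 0.1720×527.8 + 0.2815×662.7 = 358.9585 per 100000.
2000–04: 0.1152×34.1 + 0.2616×100.1 + 0.1696×204.4 + 0.1720×316.1 + 0.2815×620.6 = 293.8831 per 100000.
Ratio = 358.9585 ÷ 293.8831 = 1.22143.

1.221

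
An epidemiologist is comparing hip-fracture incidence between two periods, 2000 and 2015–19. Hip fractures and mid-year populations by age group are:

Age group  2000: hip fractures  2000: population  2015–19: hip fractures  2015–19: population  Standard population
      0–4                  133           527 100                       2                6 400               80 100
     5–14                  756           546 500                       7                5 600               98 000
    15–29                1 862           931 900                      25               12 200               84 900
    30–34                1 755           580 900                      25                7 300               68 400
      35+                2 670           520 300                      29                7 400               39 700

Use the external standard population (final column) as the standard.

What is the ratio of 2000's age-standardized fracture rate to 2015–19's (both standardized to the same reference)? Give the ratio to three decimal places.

Age-specific rates per 100 000 for 2000: 25.23, 138.33, 199.81, 302.12, 513.17.
For 2015–19: 31.25, 125.00, 204.92, 342.47, 391.89.
Standard total = 371 100; weights = 0.2158, 0.2641, 0.2288, 0.1843, 0.1070.
2000: 0.2158×25.23 + 0.2641×138.33 + 0.2288×199.81 + 0.1843×302.12 + 0.1070×513.17 = 198.2728 per 100 000.
2015–19: 0.2158×31.25 + 0.2641×125.00 + 0.2288×204.92 + 0.1843×342.47 + 0.1070×391.89 = 191.6827 per 100 000.
Ratio = 198.2728 ÷ 191.6827 = 1.03438.

1.034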